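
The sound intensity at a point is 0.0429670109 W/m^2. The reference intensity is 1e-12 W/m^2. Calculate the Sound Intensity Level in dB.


Given values:
  I = 0.0429670109 W/m^2
  I_ref = 1e-12 W/m^2
Formula: SIL = 10 * log10(I / I_ref)
Compute ratio: I / I_ref = 42967010900
Compute log10: log10(42967010900) = 10.633135
Multiply: SIL = 10 * 10.633135 = 106.33

106.33 dB


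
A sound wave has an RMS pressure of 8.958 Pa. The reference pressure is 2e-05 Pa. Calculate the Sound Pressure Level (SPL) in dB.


Given values:
  p = 8.958 Pa
  p_ref = 2e-05 Pa
Formula: SPL = 20 * log10(p / p_ref)
Compute ratio: p / p_ref = 8.958 / 2e-05 = 447900
Compute log10: log10(447900) = 5.651181
Multiply: SPL = 20 * 5.651181 = 113.02

113.02 dB


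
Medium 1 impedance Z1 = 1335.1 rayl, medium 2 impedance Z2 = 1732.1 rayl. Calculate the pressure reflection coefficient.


Given values:
  Z1 = 1335.1 rayl, Z2 = 1732.1 rayl
Formula: R = (Z2 - Z1) / (Z2 + Z1)
Numerator: Z2 - Z1 = 1732.1 - 1335.1 = 397.0
Denominator: Z2 + Z1 = 1732.1 + 1335.1 = 3067.2
R = 397.0 / 3067.2 = 0.1294

0.1294


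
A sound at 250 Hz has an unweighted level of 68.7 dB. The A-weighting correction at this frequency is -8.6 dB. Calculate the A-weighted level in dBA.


Given values:
  SPL = 68.7 dB
  A-weighting at 250 Hz = -8.6 dB
Formula: L_A = SPL + A_weight
L_A = 68.7 + (-8.6)
L_A = 60.1

60.1 dBA


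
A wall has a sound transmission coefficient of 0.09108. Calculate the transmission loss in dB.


Given values:
  tau = 0.09108
Formula: TL = 10 * log10(1 / tau)
Compute 1 / tau = 1 / 0.09108 = 10.9794
Compute log10(10.9794) = 1.040579
TL = 10 * 1.040579 = 10.41

10.41 dB


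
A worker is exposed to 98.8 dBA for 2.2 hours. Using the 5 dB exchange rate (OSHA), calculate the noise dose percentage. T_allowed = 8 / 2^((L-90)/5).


Given values:
  L = 98.8 dBA, T = 2.2 hours
Formula: T_allowed = 8 / 2^((L - 90) / 5)
Compute exponent: (98.8 - 90) / 5 = 1.76
Compute 2^(1.76) = 3.386981
T_allowed = 8 / 3.386981 = 2.361985 hours
Dose = (T / T_allowed) * 100
Dose = (2.2 / 2.361985) * 100 = 93.14

93.14 %


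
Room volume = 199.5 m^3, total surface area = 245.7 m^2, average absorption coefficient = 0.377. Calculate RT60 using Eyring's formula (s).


Given values:
  V = 199.5 m^3, S = 245.7 m^2, alpha = 0.377
Formula: RT60 = 0.161 * V / (-S * ln(1 - alpha))
Compute ln(1 - 0.377) = ln(0.623) = -0.473209
Denominator: -245.7 * -0.473209 = 116.2675
Numerator: 0.161 * 199.5 = 32.1195
RT60 = 32.1195 / 116.2675 = 0.276

0.276 s


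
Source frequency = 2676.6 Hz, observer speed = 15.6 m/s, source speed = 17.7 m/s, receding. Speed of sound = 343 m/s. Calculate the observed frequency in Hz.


Given values:
  f_s = 2676.6 Hz, v_o = 15.6 m/s, v_s = 17.7 m/s
  Direction: receding
Formula: f_o = f_s * (c - v_o) / (c + v_s)
Numerator: c - v_o = 343 - 15.6 = 327.4
Denominator: c + v_s = 343 + 17.7 = 360.7
f_o = 2676.6 * 327.4 / 360.7 = 2429.49

2429.49 Hz


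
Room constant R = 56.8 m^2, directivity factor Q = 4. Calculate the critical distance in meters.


Given values:
  R = 56.8 m^2, Q = 4
Formula: d_c = 0.141 * sqrt(Q * R)
Compute Q * R = 4 * 56.8 = 227.2
Compute sqrt(227.2) = 15.0732
d_c = 0.141 * 15.0732 = 2.125

2.125 m


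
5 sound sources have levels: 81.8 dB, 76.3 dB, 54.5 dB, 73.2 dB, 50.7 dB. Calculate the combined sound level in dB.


Formula: L_total = 10 * log10( sum(10^(Li/10)) )
  Source 1: 10^(81.8/10) = 151356124.8436
  Source 2: 10^(76.3/10) = 42657951.8802
  Source 3: 10^(54.5/10) = 281838.2931
  Source 4: 10^(73.2/10) = 20892961.3085
  Source 5: 10^(50.7/10) = 117489.7555
Sum of linear values = 215306366.0809
L_total = 10 * log10(215306366.0809) = 83.33

83.33 dB


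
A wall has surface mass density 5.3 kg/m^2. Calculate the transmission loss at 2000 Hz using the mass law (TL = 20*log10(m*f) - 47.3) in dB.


Given values:
  m = 5.3 kg/m^2, f = 2000 Hz
Formula: TL = 20 * log10(m * f) - 47.3
Compute m * f = 5.3 * 2000 = 10600.0
Compute log10(10600.0) = 4.025306
Compute 20 * 4.025306 = 80.5061
TL = 80.5061 - 47.3 = 33.21

33.21 dB


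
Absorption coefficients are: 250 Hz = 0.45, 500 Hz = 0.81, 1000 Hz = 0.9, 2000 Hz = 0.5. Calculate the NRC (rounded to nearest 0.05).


Given values:
  a_250 = 0.45, a_500 = 0.81
  a_1000 = 0.9, a_2000 = 0.5
Formula: NRC = (a250 + a500 + a1000 + a2000) / 4
Sum = 0.45 + 0.81 + 0.9 + 0.5 = 2.66
NRC = 2.66 / 4 = 0.665
Rounded to nearest 0.05: 0.65

0.65


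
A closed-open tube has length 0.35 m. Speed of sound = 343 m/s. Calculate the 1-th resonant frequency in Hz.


Given values:
  Tube type: closed-open, L = 0.35 m, c = 343 m/s, n = 1
Formula: f_n = (2n - 1) * c / (4 * L)
Compute 2n - 1 = 2*1 - 1 = 1
Compute 4 * L = 4 * 0.35 = 1.4
f = 1 * 343 / 1.4
f = 245.0

245.0 Hz


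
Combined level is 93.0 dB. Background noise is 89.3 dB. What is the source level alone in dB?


Given values:
  L_total = 93.0 dB, L_bg = 89.3 dB
Formula: L_source = 10 * log10(10^(L_total/10) - 10^(L_bg/10))
Convert to linear:
  10^(93.0/10) = 1995262314.9689
  10^(89.3/10) = 851138038.2024
Difference: 1995262314.9689 - 851138038.2024 = 1144124276.7665
L_source = 10 * log10(1144124276.7665) = 90.58

90.58 dB


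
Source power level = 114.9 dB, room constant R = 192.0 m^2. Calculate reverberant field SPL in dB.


Given values:
  Lw = 114.9 dB, R = 192.0 m^2
Formula: SPL = Lw + 10 * log10(4 / R)
Compute 4 / R = 4 / 192.0 = 0.020833
Compute 10 * log10(0.020833) = -16.8125
SPL = 114.9 + (-16.8125) = 98.09

98.09 dB


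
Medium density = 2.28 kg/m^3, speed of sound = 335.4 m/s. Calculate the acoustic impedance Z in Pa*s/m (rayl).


Given values:
  rho = 2.28 kg/m^3
  c = 335.4 m/s
Formula: Z = rho * c
Z = 2.28 * 335.4
Z = 764.71

764.71 rayl


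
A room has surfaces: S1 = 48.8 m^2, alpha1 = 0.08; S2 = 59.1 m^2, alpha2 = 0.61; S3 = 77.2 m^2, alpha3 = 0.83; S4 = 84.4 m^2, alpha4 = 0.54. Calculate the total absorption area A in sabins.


Given surfaces:
  Surface 1: 48.8 * 0.08 = 3.904
  Surface 2: 59.1 * 0.61 = 36.051
  Surface 3: 77.2 * 0.83 = 64.076
  Surface 4: 84.4 * 0.54 = 45.576
Formula: A = sum(Si * alpha_i)
A = 3.904 + 36.051 + 64.076 + 45.576
A = 149.61

149.61 sabins


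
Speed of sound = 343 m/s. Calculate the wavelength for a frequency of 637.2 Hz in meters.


Given values:
  c = 343 m/s, f = 637.2 Hz
Formula: lambda = c / f
lambda = 343 / 637.2
lambda = 0.5383

0.5383 m


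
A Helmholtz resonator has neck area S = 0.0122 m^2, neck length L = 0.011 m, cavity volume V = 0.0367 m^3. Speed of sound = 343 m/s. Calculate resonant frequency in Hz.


Given values:
  S = 0.0122 m^2, L = 0.011 m, V = 0.0367 m^3, c = 343 m/s
Formula: f = (c / (2*pi)) * sqrt(S / (V * L))
Compute V * L = 0.0367 * 0.011 = 0.0004037
Compute S / (V * L) = 0.0122 / 0.0004037 = 30.2205
Compute sqrt(30.2205) = 5.497318
Compute c / (2*pi) = 343 / 6.283185 = 54.590148
f = 54.590148 * 5.497318 = 300.1

300.1 Hz


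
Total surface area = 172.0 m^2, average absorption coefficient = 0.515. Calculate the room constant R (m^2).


Given values:
  S = 172.0 m^2, alpha = 0.515
Formula: R = S * alpha / (1 - alpha)
Numerator: 172.0 * 0.515 = 88.58
Denominator: 1 - 0.515 = 0.485
R = 88.58 / 0.485 = 182.64

182.64 m^2


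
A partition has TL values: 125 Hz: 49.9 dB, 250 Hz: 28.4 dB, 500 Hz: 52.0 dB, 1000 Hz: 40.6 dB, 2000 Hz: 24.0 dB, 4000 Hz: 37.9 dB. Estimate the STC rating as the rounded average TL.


Given TL values at each frequency:
  125 Hz: 49.9 dB
  250 Hz: 28.4 dB
  500 Hz: 52.0 dB
  1000 Hz: 40.6 dB
  2000 Hz: 24.0 dB
  4000 Hz: 37.9 dB
Formula: STC ~ round(average of TL values)
Sum = 49.9 + 28.4 + 52.0 + 40.6 + 24.0 + 37.9 = 232.8
Average = 232.8 / 6 = 38.8
Rounded: 39

39


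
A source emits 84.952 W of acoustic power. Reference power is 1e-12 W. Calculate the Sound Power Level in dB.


Given values:
  W = 84.952 W
  W_ref = 1e-12 W
Formula: SWL = 10 * log10(W / W_ref)
Compute ratio: W / W_ref = 84952000000000
Compute log10: log10(84952000000000) = 13.929174
Multiply: SWL = 10 * 13.929174 = 139.29

139.29 dB


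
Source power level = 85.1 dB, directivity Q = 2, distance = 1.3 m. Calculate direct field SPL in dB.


Given values:
  Lw = 85.1 dB, Q = 2, r = 1.3 m
Formula: SPL = Lw + 10 * log10(Q / (4 * pi * r^2))
Compute 4 * pi * r^2 = 4 * pi * 1.3^2 = 21.2372
Compute Q / denom = 2 / 21.2372 = 0.09417437
Compute 10 * log10(0.09417437) = -10.2607
SPL = 85.1 + (-10.2607) = 74.84

74.84 dB


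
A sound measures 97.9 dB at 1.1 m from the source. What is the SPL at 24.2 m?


Given values:
  SPL1 = 97.9 dB, r1 = 1.1 m, r2 = 24.2 m
Formula: SPL2 = SPL1 - 20 * log10(r2 / r1)
Compute ratio: r2 / r1 = 24.2 / 1.1 = 22.0
Compute log10: log10(22.0) = 1.342423
Compute drop: 20 * 1.342423 = 26.8485
SPL2 = 97.9 - 26.8485 = 71.05

71.05 dB


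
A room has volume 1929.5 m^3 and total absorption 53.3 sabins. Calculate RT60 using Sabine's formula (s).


Given values:
  V = 1929.5 m^3
  A = 53.3 sabins
Formula: RT60 = 0.161 * V / A
Numerator: 0.161 * 1929.5 = 310.6495
RT60 = 310.6495 / 53.3 = 5.828

5.828 s


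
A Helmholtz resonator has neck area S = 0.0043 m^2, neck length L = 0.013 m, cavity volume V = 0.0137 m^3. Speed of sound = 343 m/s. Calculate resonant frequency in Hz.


Given values:
  S = 0.0043 m^2, L = 0.013 m, V = 0.0137 m^3, c = 343 m/s
Formula: f = (c / (2*pi)) * sqrt(S / (V * L))
Compute V * L = 0.0137 * 0.013 = 0.0001781
Compute S / (V * L) = 0.0043 / 0.0001781 = 24.1437
Compute sqrt(24.1437) = 4.913624
Compute c / (2*pi) = 343 / 6.283185 = 54.590148
f = 54.590148 * 4.913624 = 268.24

268.24 Hz


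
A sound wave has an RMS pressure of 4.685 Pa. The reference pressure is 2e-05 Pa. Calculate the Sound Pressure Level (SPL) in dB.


Given values:
  p = 4.685 Pa
  p_ref = 2e-05 Pa
Formula: SPL = 20 * log10(p / p_ref)
Compute ratio: p / p_ref = 4.685 / 2e-05 = 234250
Compute log10: log10(234250) = 5.36968
Multiply: SPL = 20 * 5.36968 = 107.39

107.39 dB


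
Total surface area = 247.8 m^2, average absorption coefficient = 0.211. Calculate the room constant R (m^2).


Given values:
  S = 247.8 m^2, alpha = 0.211
Formula: R = S * alpha / (1 - alpha)
Numerator: 247.8 * 0.211 = 52.2858
Denominator: 1 - 0.211 = 0.789
R = 52.2858 / 0.789 = 66.27

66.27 m^2


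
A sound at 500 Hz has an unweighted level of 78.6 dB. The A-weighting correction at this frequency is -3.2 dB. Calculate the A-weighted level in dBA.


Given values:
  SPL = 78.6 dB
  A-weighting at 500 Hz = -3.2 dB
Formula: L_A = SPL + A_weight
L_A = 78.6 + (-3.2)
L_A = 75.4

75.4 dBA


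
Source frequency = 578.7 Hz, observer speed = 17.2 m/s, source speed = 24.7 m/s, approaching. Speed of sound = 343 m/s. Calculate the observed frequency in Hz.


Given values:
  f_s = 578.7 Hz, v_o = 17.2 m/s, v_s = 24.7 m/s
  Direction: approaching
Formula: f_o = f_s * (c + v_o) / (c - v_s)
Numerator: c + v_o = 343 + 17.2 = 360.2
Denominator: c - v_s = 343 - 24.7 = 318.3
f_o = 578.7 * 360.2 / 318.3 = 654.88

654.88 Hz


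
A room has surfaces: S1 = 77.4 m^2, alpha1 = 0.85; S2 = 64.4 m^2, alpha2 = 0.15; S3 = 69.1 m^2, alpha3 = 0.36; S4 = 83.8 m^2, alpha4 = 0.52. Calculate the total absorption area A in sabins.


Given surfaces:
  Surface 1: 77.4 * 0.85 = 65.79
  Surface 2: 64.4 * 0.15 = 9.66
  Surface 3: 69.1 * 0.36 = 24.876
  Surface 4: 83.8 * 0.52 = 43.576
Formula: A = sum(Si * alpha_i)
A = 65.79 + 9.66 + 24.876 + 43.576
A = 143.9

143.9 sabins


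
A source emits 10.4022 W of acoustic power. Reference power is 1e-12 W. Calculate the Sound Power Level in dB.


Given values:
  W = 10.4022 W
  W_ref = 1e-12 W
Formula: SWL = 10 * log10(W / W_ref)
Compute ratio: W / W_ref = 10402200000000
Compute log10: log10(10402200000000) = 13.017125
Multiply: SWL = 10 * 13.017125 = 130.17

130.17 dB


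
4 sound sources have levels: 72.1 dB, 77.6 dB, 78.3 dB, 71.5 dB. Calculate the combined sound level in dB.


Formula: L_total = 10 * log10( sum(10^(Li/10)) )
  Source 1: 10^(72.1/10) = 16218100.9736
  Source 2: 10^(77.6/10) = 57543993.7337
  Source 3: 10^(78.3/10) = 67608297.5392
  Source 4: 10^(71.5/10) = 14125375.4462
Sum of linear values = 155495767.6927
L_total = 10 * log10(155495767.6927) = 81.92

81.92 dB


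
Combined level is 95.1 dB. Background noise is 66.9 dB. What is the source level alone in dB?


Given values:
  L_total = 95.1 dB, L_bg = 66.9 dB
Formula: L_source = 10 * log10(10^(L_total/10) - 10^(L_bg/10))
Convert to linear:
  10^(95.1/10) = 3235936569.2963
  10^(66.9/10) = 4897788.1937
Difference: 3235936569.2963 - 4897788.1937 = 3231038781.1026
L_source = 10 * log10(3231038781.1026) = 95.09

95.09 dB


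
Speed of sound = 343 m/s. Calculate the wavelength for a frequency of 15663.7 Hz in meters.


Given values:
  c = 343 m/s, f = 15663.7 Hz
Formula: lambda = c / f
lambda = 343 / 15663.7
lambda = 0.0219

0.0219 m


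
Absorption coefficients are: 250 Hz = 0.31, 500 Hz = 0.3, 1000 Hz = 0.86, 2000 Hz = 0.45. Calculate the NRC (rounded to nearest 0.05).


Given values:
  a_250 = 0.31, a_500 = 0.3
  a_1000 = 0.86, a_2000 = 0.45
Formula: NRC = (a250 + a500 + a1000 + a2000) / 4
Sum = 0.31 + 0.3 + 0.86 + 0.45 = 1.92
NRC = 1.92 / 4 = 0.48
Rounded to nearest 0.05: 0.5

0.5


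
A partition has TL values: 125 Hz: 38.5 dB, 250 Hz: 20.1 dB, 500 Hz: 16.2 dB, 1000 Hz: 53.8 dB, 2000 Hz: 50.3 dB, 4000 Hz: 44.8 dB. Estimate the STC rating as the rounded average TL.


Given TL values at each frequency:
  125 Hz: 38.5 dB
  250 Hz: 20.1 dB
  500 Hz: 16.2 dB
  1000 Hz: 53.8 dB
  2000 Hz: 50.3 dB
  4000 Hz: 44.8 dB
Formula: STC ~ round(average of TL values)
Sum = 38.5 + 20.1 + 16.2 + 53.8 + 50.3 + 44.8 = 223.7
Average = 223.7 / 6 = 37.28
Rounded: 37

37


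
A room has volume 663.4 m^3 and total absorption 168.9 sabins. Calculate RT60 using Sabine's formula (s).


Given values:
  V = 663.4 m^3
  A = 168.9 sabins
Formula: RT60 = 0.161 * V / A
Numerator: 0.161 * 663.4 = 106.8074
RT60 = 106.8074 / 168.9 = 0.632

0.632 s


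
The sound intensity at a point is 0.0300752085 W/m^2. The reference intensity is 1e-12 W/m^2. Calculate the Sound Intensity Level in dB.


Given values:
  I = 0.0300752085 W/m^2
  I_ref = 1e-12 W/m^2
Formula: SIL = 10 * log10(I / I_ref)
Compute ratio: I / I_ref = 30075208500
Compute log10: log10(30075208500) = 10.478209
Multiply: SIL = 10 * 10.478209 = 104.78

104.78 dB


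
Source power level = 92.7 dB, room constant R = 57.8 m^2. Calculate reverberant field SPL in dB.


Given values:
  Lw = 92.7 dB, R = 57.8 m^2
Formula: SPL = Lw + 10 * log10(4 / R)
Compute 4 / R = 4 / 57.8 = 0.069204
Compute 10 * log10(0.069204) = -11.5987
SPL = 92.7 + (-11.5987) = 81.1

81.1 dB


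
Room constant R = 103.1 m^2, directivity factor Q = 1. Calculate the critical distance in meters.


Given values:
  R = 103.1 m^2, Q = 1
Formula: d_c = 0.141 * sqrt(Q * R)
Compute Q * R = 1 * 103.1 = 103.1
Compute sqrt(103.1) = 10.1538
d_c = 0.141 * 10.1538 = 1.432

1.432 m


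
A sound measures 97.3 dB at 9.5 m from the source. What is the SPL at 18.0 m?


Given values:
  SPL1 = 97.3 dB, r1 = 9.5 m, r2 = 18.0 m
Formula: SPL2 = SPL1 - 20 * log10(r2 / r1)
Compute ratio: r2 / r1 = 18.0 / 9.5 = 1.8947
Compute log10: log10(1.8947) = 0.27754
Compute drop: 20 * 0.27754 = 5.5508
SPL2 = 97.3 - 5.5508 = 91.75

91.75 dB


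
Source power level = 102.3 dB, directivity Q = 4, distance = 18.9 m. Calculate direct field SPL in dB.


Given values:
  Lw = 102.3 dB, Q = 4, r = 18.9 m
Formula: SPL = Lw + 10 * log10(Q / (4 * pi * r^2))
Compute 4 * pi * r^2 = 4 * pi * 18.9^2 = 4488.8332
Compute Q / denom = 4 / 4488.8332 = 0.0008911
Compute 10 * log10(0.0008911) = -30.5007
SPL = 102.3 + (-30.5007) = 71.8

71.8 dB


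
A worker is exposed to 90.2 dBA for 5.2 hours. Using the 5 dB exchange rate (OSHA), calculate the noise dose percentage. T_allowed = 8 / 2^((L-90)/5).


Given values:
  L = 90.2 dBA, T = 5.2 hours
Formula: T_allowed = 8 / 2^((L - 90) / 5)
Compute exponent: (90.2 - 90) / 5 = 0.04
Compute 2^(0.04) = 1.028114
T_allowed = 8 / 1.028114 = 7.781238 hours
Dose = (T / T_allowed) * 100
Dose = (5.2 / 7.781238) * 100 = 66.83

66.83 %


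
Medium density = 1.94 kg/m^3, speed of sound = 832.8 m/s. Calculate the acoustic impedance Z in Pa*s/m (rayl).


Given values:
  rho = 1.94 kg/m^3
  c = 832.8 m/s
Formula: Z = rho * c
Z = 1.94 * 832.8
Z = 1615.63

1615.63 rayl


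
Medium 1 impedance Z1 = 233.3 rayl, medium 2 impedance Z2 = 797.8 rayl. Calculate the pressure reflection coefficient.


Given values:
  Z1 = 233.3 rayl, Z2 = 797.8 rayl
Formula: R = (Z2 - Z1) / (Z2 + Z1)
Numerator: Z2 - Z1 = 797.8 - 233.3 = 564.5
Denominator: Z2 + Z1 = 797.8 + 233.3 = 1031.1
R = 564.5 / 1031.1 = 0.5475

0.5475


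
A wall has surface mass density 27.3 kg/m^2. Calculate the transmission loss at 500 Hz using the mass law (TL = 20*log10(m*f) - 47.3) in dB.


Given values:
  m = 27.3 kg/m^2, f = 500 Hz
Formula: TL = 20 * log10(m * f) - 47.3
Compute m * f = 27.3 * 500 = 13650.0
Compute log10(13650.0) = 4.135133
Compute 20 * 4.135133 = 82.7027
TL = 82.7027 - 47.3 = 35.4

35.4 dB


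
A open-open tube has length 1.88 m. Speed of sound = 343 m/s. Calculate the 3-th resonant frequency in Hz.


Given values:
  Tube type: open-open, L = 1.88 m, c = 343 m/s, n = 3
Formula: f_n = n * c / (2 * L)
Compute 2 * L = 2 * 1.88 = 3.76
f = 3 * 343 / 3.76
f = 273.67

273.67 Hz


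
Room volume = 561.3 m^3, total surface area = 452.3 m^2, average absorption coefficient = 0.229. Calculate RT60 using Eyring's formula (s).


Given values:
  V = 561.3 m^3, S = 452.3 m^2, alpha = 0.229
Formula: RT60 = 0.161 * V / (-S * ln(1 - alpha))
Compute ln(1 - 0.229) = ln(0.771) = -0.260067
Denominator: -452.3 * -0.260067 = 117.6283
Numerator: 0.161 * 561.3 = 90.3693
RT60 = 90.3693 / 117.6283 = 0.768

0.768 s


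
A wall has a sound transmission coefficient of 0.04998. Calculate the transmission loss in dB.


Given values:
  tau = 0.04998
Formula: TL = 10 * log10(1 / tau)
Compute 1 / tau = 1 / 0.04998 = 20.008
Compute log10(20.008) = 1.301204
TL = 10 * 1.301204 = 13.01

13.01 dB


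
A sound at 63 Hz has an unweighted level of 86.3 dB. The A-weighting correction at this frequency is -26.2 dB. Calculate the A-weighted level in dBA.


Given values:
  SPL = 86.3 dB
  A-weighting at 63 Hz = -26.2 dB
Formula: L_A = SPL + A_weight
L_A = 86.3 + (-26.2)
L_A = 60.1

60.1 dBA


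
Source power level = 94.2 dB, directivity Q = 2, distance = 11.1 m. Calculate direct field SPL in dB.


Given values:
  Lw = 94.2 dB, Q = 2, r = 11.1 m
Formula: SPL = Lw + 10 * log10(Q / (4 * pi * r^2))
Compute 4 * pi * r^2 = 4 * pi * 11.1^2 = 1548.3025
Compute Q / denom = 2 / 1548.3025 = 0.00129174
Compute 10 * log10(0.00129174) = -28.8882
SPL = 94.2 + (-28.8882) = 65.31

65.31 dB


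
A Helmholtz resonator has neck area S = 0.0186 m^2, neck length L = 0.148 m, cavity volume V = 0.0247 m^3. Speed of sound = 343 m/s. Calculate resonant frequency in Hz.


Given values:
  S = 0.0186 m^2, L = 0.148 m, V = 0.0247 m^3, c = 343 m/s
Formula: f = (c / (2*pi)) * sqrt(S / (V * L))
Compute V * L = 0.0247 * 0.148 = 0.0036556
Compute S / (V * L) = 0.0186 / 0.0036556 = 5.0881
Compute sqrt(5.0881) = 2.255682
Compute c / (2*pi) = 343 / 6.283185 = 54.590148
f = 54.590148 * 2.255682 = 123.14

123.14 Hz


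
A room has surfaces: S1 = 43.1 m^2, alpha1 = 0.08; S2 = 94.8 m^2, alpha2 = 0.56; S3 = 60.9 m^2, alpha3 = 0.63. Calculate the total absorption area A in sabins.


Given surfaces:
  Surface 1: 43.1 * 0.08 = 3.448
  Surface 2: 94.8 * 0.56 = 53.088
  Surface 3: 60.9 * 0.63 = 38.367
Formula: A = sum(Si * alpha_i)
A = 3.448 + 53.088 + 38.367
A = 94.9

94.9 sabins


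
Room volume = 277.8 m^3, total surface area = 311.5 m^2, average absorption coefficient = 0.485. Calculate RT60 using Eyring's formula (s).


Given values:
  V = 277.8 m^3, S = 311.5 m^2, alpha = 0.485
Formula: RT60 = 0.161 * V / (-S * ln(1 - alpha))
Compute ln(1 - 0.485) = ln(0.515) = -0.663588
Denominator: -311.5 * -0.663588 = 206.7077
Numerator: 0.161 * 277.8 = 44.7258
RT60 = 44.7258 / 206.7077 = 0.216

0.216 s


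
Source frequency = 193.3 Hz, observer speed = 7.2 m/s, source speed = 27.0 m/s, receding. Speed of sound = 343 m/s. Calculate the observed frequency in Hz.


Given values:
  f_s = 193.3 Hz, v_o = 7.2 m/s, v_s = 27.0 m/s
  Direction: receding
Formula: f_o = f_s * (c - v_o) / (c + v_s)
Numerator: c - v_o = 343 - 7.2 = 335.8
Denominator: c + v_s = 343 + 27.0 = 370.0
f_o = 193.3 * 335.8 / 370.0 = 175.43

175.43 Hz


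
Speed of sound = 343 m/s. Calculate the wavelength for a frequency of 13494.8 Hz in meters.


Given values:
  c = 343 m/s, f = 13494.8 Hz
Formula: lambda = c / f
lambda = 343 / 13494.8
lambda = 0.0254

0.0254 m


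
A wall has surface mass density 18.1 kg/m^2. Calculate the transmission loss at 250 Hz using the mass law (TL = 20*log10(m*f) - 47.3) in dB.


Given values:
  m = 18.1 kg/m^2, f = 250 Hz
Formula: TL = 20 * log10(m * f) - 47.3
Compute m * f = 18.1 * 250 = 4525.0
Compute log10(4525.0) = 3.655619
Compute 20 * 3.655619 = 73.1124
TL = 73.1124 - 47.3 = 25.81

25.81 dB


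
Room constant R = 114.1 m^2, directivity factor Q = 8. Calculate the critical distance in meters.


Given values:
  R = 114.1 m^2, Q = 8
Formula: d_c = 0.141 * sqrt(Q * R)
Compute Q * R = 8 * 114.1 = 912.8
Compute sqrt(912.8) = 30.2126
d_c = 0.141 * 30.2126 = 4.26

4.26 m


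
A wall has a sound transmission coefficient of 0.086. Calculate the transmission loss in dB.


Given values:
  tau = 0.086
Formula: TL = 10 * log10(1 / tau)
Compute 1 / tau = 1 / 0.086 = 11.6279
Compute log10(11.6279) = 1.065501
TL = 10 * 1.065501 = 10.66

10.66 dB


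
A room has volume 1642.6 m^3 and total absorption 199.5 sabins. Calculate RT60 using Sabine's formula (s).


Given values:
  V = 1642.6 m^3
  A = 199.5 sabins
Formula: RT60 = 0.161 * V / A
Numerator: 0.161 * 1642.6 = 264.4586
RT60 = 264.4586 / 199.5 = 1.326

1.326 s


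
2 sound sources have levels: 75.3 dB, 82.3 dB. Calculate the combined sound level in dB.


Formula: L_total = 10 * log10( sum(10^(Li/10)) )
  Source 1: 10^(75.3/10) = 33884415.6139
  Source 2: 10^(82.3/10) = 169824365.2462
Sum of linear values = 203708780.8601
L_total = 10 * log10(203708780.8601) = 83.09

83.09 dB


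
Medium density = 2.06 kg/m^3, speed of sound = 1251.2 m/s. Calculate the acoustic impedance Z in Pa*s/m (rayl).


Given values:
  rho = 2.06 kg/m^3
  c = 1251.2 m/s
Formula: Z = rho * c
Z = 2.06 * 1251.2
Z = 2577.47

2577.47 rayl


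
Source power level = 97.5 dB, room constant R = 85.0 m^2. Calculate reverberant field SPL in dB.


Given values:
  Lw = 97.5 dB, R = 85.0 m^2
Formula: SPL = Lw + 10 * log10(4 / R)
Compute 4 / R = 4 / 85.0 = 0.047059
Compute 10 * log10(0.047059) = -13.2736
SPL = 97.5 + (-13.2736) = 84.23

84.23 dB


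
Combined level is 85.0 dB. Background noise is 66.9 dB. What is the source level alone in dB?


Given values:
  L_total = 85.0 dB, L_bg = 66.9 dB
Formula: L_source = 10 * log10(10^(L_total/10) - 10^(L_bg/10))
Convert to linear:
  10^(85.0/10) = 316227766.0168
  10^(66.9/10) = 4897788.1937
Difference: 316227766.0168 - 4897788.1937 = 311329977.8231
L_source = 10 * log10(311329977.8231) = 84.93

84.93 dB


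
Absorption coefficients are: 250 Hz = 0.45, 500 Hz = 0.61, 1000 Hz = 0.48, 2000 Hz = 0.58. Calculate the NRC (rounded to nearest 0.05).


Given values:
  a_250 = 0.45, a_500 = 0.61
  a_1000 = 0.48, a_2000 = 0.58
Formula: NRC = (a250 + a500 + a1000 + a2000) / 4
Sum = 0.45 + 0.61 + 0.48 + 0.58 = 2.12
NRC = 2.12 / 4 = 0.53
Rounded to nearest 0.05: 0.55

0.55


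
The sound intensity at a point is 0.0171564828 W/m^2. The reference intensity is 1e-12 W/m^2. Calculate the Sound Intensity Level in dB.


Given values:
  I = 0.0171564828 W/m^2
  I_ref = 1e-12 W/m^2
Formula: SIL = 10 * log10(I / I_ref)
Compute ratio: I / I_ref = 17156482800
Compute log10: log10(17156482800) = 10.234428
Multiply: SIL = 10 * 10.234428 = 102.34

102.34 dB


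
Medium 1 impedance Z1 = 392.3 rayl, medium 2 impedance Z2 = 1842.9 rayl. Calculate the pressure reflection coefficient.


Given values:
  Z1 = 392.3 rayl, Z2 = 1842.9 rayl
Formula: R = (Z2 - Z1) / (Z2 + Z1)
Numerator: Z2 - Z1 = 1842.9 - 392.3 = 1450.6
Denominator: Z2 + Z1 = 1842.9 + 392.3 = 2235.2
R = 1450.6 / 2235.2 = 0.649

0.649


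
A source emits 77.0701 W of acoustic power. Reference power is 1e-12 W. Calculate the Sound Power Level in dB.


Given values:
  W = 77.0701 W
  W_ref = 1e-12 W
Formula: SWL = 10 * log10(W / W_ref)
Compute ratio: W / W_ref = 77070100000000
Compute log10: log10(77070100000000) = 13.886886
Multiply: SWL = 10 * 13.886886 = 138.87

138.87 dB


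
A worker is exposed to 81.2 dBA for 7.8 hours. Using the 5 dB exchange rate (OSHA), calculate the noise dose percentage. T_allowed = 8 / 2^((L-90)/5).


Given values:
  L = 81.2 dBA, T = 7.8 hours
Formula: T_allowed = 8 / 2^((L - 90) / 5)
Compute exponent: (81.2 - 90) / 5 = -1.76
Compute 2^(-1.76) = 0.295248
T_allowed = 8 / 0.295248 = 27.095865 hours
Dose = (T / T_allowed) * 100
Dose = (7.8 / 27.095865) * 100 = 28.79

28.79 %


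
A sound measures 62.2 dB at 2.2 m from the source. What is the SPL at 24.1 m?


Given values:
  SPL1 = 62.2 dB, r1 = 2.2 m, r2 = 24.1 m
Formula: SPL2 = SPL1 - 20 * log10(r2 / r1)
Compute ratio: r2 / r1 = 24.1 / 2.2 = 10.9545
Compute log10: log10(10.9545) = 1.039593
Compute drop: 20 * 1.039593 = 20.7919
SPL2 = 62.2 - 20.7919 = 41.41

41.41 dB


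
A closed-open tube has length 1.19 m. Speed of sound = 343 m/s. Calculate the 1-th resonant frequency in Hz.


Given values:
  Tube type: closed-open, L = 1.19 m, c = 343 m/s, n = 1
Formula: f_n = (2n - 1) * c / (4 * L)
Compute 2n - 1 = 2*1 - 1 = 1
Compute 4 * L = 4 * 1.19 = 4.76
f = 1 * 343 / 4.76
f = 72.06

72.06 Hz


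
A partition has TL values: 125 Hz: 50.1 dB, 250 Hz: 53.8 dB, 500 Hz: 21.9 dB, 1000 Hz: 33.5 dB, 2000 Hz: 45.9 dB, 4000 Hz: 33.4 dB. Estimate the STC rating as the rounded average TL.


Given TL values at each frequency:
  125 Hz: 50.1 dB
  250 Hz: 53.8 dB
  500 Hz: 21.9 dB
  1000 Hz: 33.5 dB
  2000 Hz: 45.9 dB
  4000 Hz: 33.4 dB
Formula: STC ~ round(average of TL values)
Sum = 50.1 + 53.8 + 21.9 + 33.5 + 45.9 + 33.4 = 238.6
Average = 238.6 / 6 = 39.77
Rounded: 40

40


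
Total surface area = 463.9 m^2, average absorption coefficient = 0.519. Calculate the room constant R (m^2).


Given values:
  S = 463.9 m^2, alpha = 0.519
Formula: R = S * alpha / (1 - alpha)
Numerator: 463.9 * 0.519 = 240.7641
Denominator: 1 - 0.519 = 0.481
R = 240.7641 / 0.481 = 500.55

500.55 m^2


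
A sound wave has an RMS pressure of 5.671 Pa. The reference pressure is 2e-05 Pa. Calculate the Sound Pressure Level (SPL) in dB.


Given values:
  p = 5.671 Pa
  p_ref = 2e-05 Pa
Formula: SPL = 20 * log10(p / p_ref)
Compute ratio: p / p_ref = 5.671 / 2e-05 = 283550
Compute log10: log10(283550) = 5.45263
Multiply: SPL = 20 * 5.45263 = 109.05

109.05 dB


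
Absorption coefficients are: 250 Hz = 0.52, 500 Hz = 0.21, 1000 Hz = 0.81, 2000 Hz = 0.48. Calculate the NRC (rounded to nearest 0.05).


Given values:
  a_250 = 0.52, a_500 = 0.21
  a_1000 = 0.81, a_2000 = 0.48
Formula: NRC = (a250 + a500 + a1000 + a2000) / 4
Sum = 0.52 + 0.21 + 0.81 + 0.48 = 2.02
NRC = 2.02 / 4 = 0.505
Rounded to nearest 0.05: 0.5

0.5


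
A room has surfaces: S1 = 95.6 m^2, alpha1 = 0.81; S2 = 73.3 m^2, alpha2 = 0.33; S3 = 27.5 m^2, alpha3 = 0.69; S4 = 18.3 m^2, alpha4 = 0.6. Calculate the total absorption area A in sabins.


Given surfaces:
  Surface 1: 95.6 * 0.81 = 77.436
  Surface 2: 73.3 * 0.33 = 24.189
  Surface 3: 27.5 * 0.69 = 18.975
  Surface 4: 18.3 * 0.6 = 10.98
Formula: A = sum(Si * alpha_i)
A = 77.436 + 24.189 + 18.975 + 10.98
A = 131.58

131.58 sabins


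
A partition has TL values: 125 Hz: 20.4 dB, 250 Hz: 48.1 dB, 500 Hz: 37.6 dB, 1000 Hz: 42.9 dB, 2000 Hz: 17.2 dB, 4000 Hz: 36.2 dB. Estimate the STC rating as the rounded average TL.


Given TL values at each frequency:
  125 Hz: 20.4 dB
  250 Hz: 48.1 dB
  500 Hz: 37.6 dB
  1000 Hz: 42.9 dB
  2000 Hz: 17.2 dB
  4000 Hz: 36.2 dB
Formula: STC ~ round(average of TL values)
Sum = 20.4 + 48.1 + 37.6 + 42.9 + 17.2 + 36.2 = 202.4
Average = 202.4 / 6 = 33.73
Rounded: 34

34


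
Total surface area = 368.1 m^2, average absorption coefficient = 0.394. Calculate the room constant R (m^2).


Given values:
  S = 368.1 m^2, alpha = 0.394
Formula: R = S * alpha / (1 - alpha)
Numerator: 368.1 * 0.394 = 145.0314
Denominator: 1 - 0.394 = 0.606
R = 145.0314 / 0.606 = 239.33

239.33 m^2


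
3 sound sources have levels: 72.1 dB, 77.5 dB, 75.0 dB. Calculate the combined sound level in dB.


Formula: L_total = 10 * log10( sum(10^(Li/10)) )
  Source 1: 10^(72.1/10) = 16218100.9736
  Source 2: 10^(77.5/10) = 56234132.519
  Source 3: 10^(75.0/10) = 31622776.6017
Sum of linear values = 104075010.0943
L_total = 10 * log10(104075010.0943) = 80.17

80.17 dB


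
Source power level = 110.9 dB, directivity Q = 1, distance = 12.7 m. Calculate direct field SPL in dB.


Given values:
  Lw = 110.9 dB, Q = 1, r = 12.7 m
Formula: SPL = Lw + 10 * log10(Q / (4 * pi * r^2))
Compute 4 * pi * r^2 = 4 * pi * 12.7^2 = 2026.8299
Compute Q / denom = 1 / 2026.8299 = 0.00049338
Compute 10 * log10(0.00049338) = -33.0682
SPL = 110.9 + (-33.0682) = 77.83

77.83 dB


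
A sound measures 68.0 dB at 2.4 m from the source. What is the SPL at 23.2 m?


Given values:
  SPL1 = 68.0 dB, r1 = 2.4 m, r2 = 23.2 m
Formula: SPL2 = SPL1 - 20 * log10(r2 / r1)
Compute ratio: r2 / r1 = 23.2 / 2.4 = 9.6667
Compute log10: log10(9.6667) = 0.985278
Compute drop: 20 * 0.985278 = 19.7056
SPL2 = 68.0 - 19.7056 = 48.29

48.29 dB


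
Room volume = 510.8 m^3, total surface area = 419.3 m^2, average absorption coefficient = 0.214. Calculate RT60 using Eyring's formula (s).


Given values:
  V = 510.8 m^3, S = 419.3 m^2, alpha = 0.214
Formula: RT60 = 0.161 * V / (-S * ln(1 - alpha))
Compute ln(1 - 0.214) = ln(0.786) = -0.240798
Denominator: -419.3 * -0.240798 = 100.9666
Numerator: 0.161 * 510.8 = 82.2388
RT60 = 82.2388 / 100.9666 = 0.815

0.815 s


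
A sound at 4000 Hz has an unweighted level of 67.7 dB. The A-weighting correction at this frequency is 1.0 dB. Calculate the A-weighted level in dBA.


Given values:
  SPL = 67.7 dB
  A-weighting at 4000 Hz = 1.0 dB
Formula: L_A = SPL + A_weight
L_A = 67.7 + (1.0)
L_A = 68.7

68.7 dBA


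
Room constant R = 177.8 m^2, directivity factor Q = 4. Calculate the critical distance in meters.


Given values:
  R = 177.8 m^2, Q = 4
Formula: d_c = 0.141 * sqrt(Q * R)
Compute Q * R = 4 * 177.8 = 711.2
Compute sqrt(711.2) = 26.6683
d_c = 0.141 * 26.6683 = 3.76

3.76 m


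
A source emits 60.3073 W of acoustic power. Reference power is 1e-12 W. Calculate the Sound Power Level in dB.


Given values:
  W = 60.3073 W
  W_ref = 1e-12 W
Formula: SWL = 10 * log10(W / W_ref)
Compute ratio: W / W_ref = 60307300000000
Compute log10: log10(60307300000000) = 13.78037
Multiply: SWL = 10 * 13.78037 = 137.8

137.8 dB


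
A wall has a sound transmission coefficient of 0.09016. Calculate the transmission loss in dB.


Given values:
  tau = 0.09016
Formula: TL = 10 * log10(1 / tau)
Compute 1 / tau = 1 / 0.09016 = 11.0914
Compute log10(11.0914) = 1.044986
TL = 10 * 1.044986 = 10.45

10.45 dB


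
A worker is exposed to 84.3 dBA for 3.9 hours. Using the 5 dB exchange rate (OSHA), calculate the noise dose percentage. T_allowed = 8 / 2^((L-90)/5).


Given values:
  L = 84.3 dBA, T = 3.9 hours
Formula: T_allowed = 8 / 2^((L - 90) / 5)
Compute exponent: (84.3 - 90) / 5 = -1.14
Compute 2^(-1.14) = 0.45376
T_allowed = 8 / 0.45376 = 17.630465 hours
Dose = (T / T_allowed) * 100
Dose = (3.9 / 17.630465) * 100 = 22.12

22.12 %


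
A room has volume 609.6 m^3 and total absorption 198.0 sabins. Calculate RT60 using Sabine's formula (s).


Given values:
  V = 609.6 m^3
  A = 198.0 sabins
Formula: RT60 = 0.161 * V / A
Numerator: 0.161 * 609.6 = 98.1456
RT60 = 98.1456 / 198.0 = 0.496

0.496 s


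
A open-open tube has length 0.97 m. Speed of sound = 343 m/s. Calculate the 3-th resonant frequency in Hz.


Given values:
  Tube type: open-open, L = 0.97 m, c = 343 m/s, n = 3
Formula: f_n = n * c / (2 * L)
Compute 2 * L = 2 * 0.97 = 1.94
f = 3 * 343 / 1.94
f = 530.41

530.41 Hz


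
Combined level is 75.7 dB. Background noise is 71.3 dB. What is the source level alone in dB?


Given values:
  L_total = 75.7 dB, L_bg = 71.3 dB
Formula: L_source = 10 * log10(10^(L_total/10) - 10^(L_bg/10))
Convert to linear:
  10^(75.7/10) = 37153522.9097
  10^(71.3/10) = 13489628.8259
Difference: 37153522.9097 - 13489628.8259 = 23663894.0838
L_source = 10 * log10(23663894.0838) = 73.74

73.74 dB


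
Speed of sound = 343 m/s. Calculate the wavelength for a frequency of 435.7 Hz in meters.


Given values:
  c = 343 m/s, f = 435.7 Hz
Formula: lambda = c / f
lambda = 343 / 435.7
lambda = 0.7872

0.7872 m


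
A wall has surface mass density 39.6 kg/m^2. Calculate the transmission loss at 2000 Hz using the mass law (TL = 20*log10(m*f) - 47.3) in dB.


Given values:
  m = 39.6 kg/m^2, f = 2000 Hz
Formula: TL = 20 * log10(m * f) - 47.3
Compute m * f = 39.6 * 2000 = 79200.0
Compute log10(79200.0) = 4.898725
Compute 20 * 4.898725 = 97.9745
TL = 97.9745 - 47.3 = 50.67

50.67 dB


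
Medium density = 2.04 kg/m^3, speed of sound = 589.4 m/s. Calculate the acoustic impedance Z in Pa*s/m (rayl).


Given values:
  rho = 2.04 kg/m^3
  c = 589.4 m/s
Formula: Z = rho * c
Z = 2.04 * 589.4
Z = 1202.38

1202.38 rayl


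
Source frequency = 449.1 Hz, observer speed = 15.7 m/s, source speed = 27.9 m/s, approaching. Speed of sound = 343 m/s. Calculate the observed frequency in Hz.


Given values:
  f_s = 449.1 Hz, v_o = 15.7 m/s, v_s = 27.9 m/s
  Direction: approaching
Formula: f_o = f_s * (c + v_o) / (c - v_s)
Numerator: c + v_o = 343 + 15.7 = 358.7
Denominator: c - v_s = 343 - 27.9 = 315.1
f_o = 449.1 * 358.7 / 315.1 = 511.24

511.24 Hz


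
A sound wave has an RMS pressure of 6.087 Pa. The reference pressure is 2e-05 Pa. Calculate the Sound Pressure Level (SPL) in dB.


Given values:
  p = 6.087 Pa
  p_ref = 2e-05 Pa
Formula: SPL = 20 * log10(p / p_ref)
Compute ratio: p / p_ref = 6.087 / 2e-05 = 304350
Compute log10: log10(304350) = 5.483373
Multiply: SPL = 20 * 5.483373 = 109.67

109.67 dB


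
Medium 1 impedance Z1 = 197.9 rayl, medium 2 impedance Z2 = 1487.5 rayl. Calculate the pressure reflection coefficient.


Given values:
  Z1 = 197.9 rayl, Z2 = 1487.5 rayl
Formula: R = (Z2 - Z1) / (Z2 + Z1)
Numerator: Z2 - Z1 = 1487.5 - 197.9 = 1289.6
Denominator: Z2 + Z1 = 1487.5 + 197.9 = 1685.4
R = 1289.6 / 1685.4 = 0.7652

0.7652


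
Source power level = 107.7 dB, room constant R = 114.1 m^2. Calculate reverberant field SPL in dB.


Given values:
  Lw = 107.7 dB, R = 114.1 m^2
Formula: SPL = Lw + 10 * log10(4 / R)
Compute 4 / R = 4 / 114.1 = 0.035057
Compute 10 * log10(0.035057) = -14.5523
SPL = 107.7 + (-14.5523) = 93.15

93.15 dB


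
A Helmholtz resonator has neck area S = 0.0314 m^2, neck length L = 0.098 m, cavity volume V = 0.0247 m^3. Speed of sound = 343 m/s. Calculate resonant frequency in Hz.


Given values:
  S = 0.0314 m^2, L = 0.098 m, V = 0.0247 m^3, c = 343 m/s
Formula: f = (c / (2*pi)) * sqrt(S / (V * L))
Compute V * L = 0.0247 * 0.098 = 0.0024206
Compute S / (V * L) = 0.0314 / 0.0024206 = 12.972
Compute sqrt(12.972) = 3.601666
Compute c / (2*pi) = 343 / 6.283185 = 54.590148
f = 54.590148 * 3.601666 = 196.62

196.62 Hz


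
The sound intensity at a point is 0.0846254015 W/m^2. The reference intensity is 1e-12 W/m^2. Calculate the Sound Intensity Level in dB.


Given values:
  I = 0.0846254015 W/m^2
  I_ref = 1e-12 W/m^2
Formula: SIL = 10 * log10(I / I_ref)
Compute ratio: I / I_ref = 84625401500
Compute log10: log10(84625401500) = 10.927501
Multiply: SIL = 10 * 10.927501 = 109.28

109.28 dB


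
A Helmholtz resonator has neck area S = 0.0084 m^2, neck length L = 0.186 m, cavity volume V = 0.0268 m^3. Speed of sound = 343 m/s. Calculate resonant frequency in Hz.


Given values:
  S = 0.0084 m^2, L = 0.186 m, V = 0.0268 m^3, c = 343 m/s
Formula: f = (c / (2*pi)) * sqrt(S / (V * L))
Compute V * L = 0.0268 * 0.186 = 0.0049848
Compute S / (V * L) = 0.0084 / 0.0049848 = 1.6851
Compute sqrt(1.6851) = 1.298114
Compute c / (2*pi) = 343 / 6.283185 = 54.590148
f = 54.590148 * 1.298114 = 70.86

70.86 Hz


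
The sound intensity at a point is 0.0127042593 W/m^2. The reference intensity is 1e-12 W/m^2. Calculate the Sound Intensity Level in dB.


Given values:
  I = 0.0127042593 W/m^2
  I_ref = 1e-12 W/m^2
Formula: SIL = 10 * log10(I / I_ref)
Compute ratio: I / I_ref = 12704259300
Compute log10: log10(12704259300) = 10.103949
Multiply: SIL = 10 * 10.103949 = 101.04

101.04 dB


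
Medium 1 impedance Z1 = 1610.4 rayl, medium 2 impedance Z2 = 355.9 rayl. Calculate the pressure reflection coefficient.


Given values:
  Z1 = 1610.4 rayl, Z2 = 355.9 rayl
Formula: R = (Z2 - Z1) / (Z2 + Z1)
Numerator: Z2 - Z1 = 355.9 - 1610.4 = -1254.5
Denominator: Z2 + Z1 = 355.9 + 1610.4 = 1966.3
R = -1254.5 / 1966.3 = -0.638

-0.638


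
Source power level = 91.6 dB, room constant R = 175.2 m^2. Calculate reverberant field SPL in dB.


Given values:
  Lw = 91.6 dB, R = 175.2 m^2
Formula: SPL = Lw + 10 * log10(4 / R)
Compute 4 / R = 4 / 175.2 = 0.022831
Compute 10 * log10(0.022831) = -16.4148
SPL = 91.6 + (-16.4148) = 75.19

75.19 dB


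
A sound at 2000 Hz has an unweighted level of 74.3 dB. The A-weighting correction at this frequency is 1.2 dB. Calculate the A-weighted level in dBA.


Given values:
  SPL = 74.3 dB
  A-weighting at 2000 Hz = 1.2 dB
Formula: L_A = SPL + A_weight
L_A = 74.3 + (1.2)
L_A = 75.5

75.5 dBA


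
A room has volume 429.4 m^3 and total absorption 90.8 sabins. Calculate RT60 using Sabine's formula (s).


Given values:
  V = 429.4 m^3
  A = 90.8 sabins
Formula: RT60 = 0.161 * V / A
Numerator: 0.161 * 429.4 = 69.1334
RT60 = 69.1334 / 90.8 = 0.761

0.761 s


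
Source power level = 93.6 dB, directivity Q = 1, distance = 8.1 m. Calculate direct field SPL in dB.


Given values:
  Lw = 93.6 dB, Q = 1, r = 8.1 m
Formula: SPL = Lw + 10 * log10(Q / (4 * pi * r^2))
Compute 4 * pi * r^2 = 4 * pi * 8.1^2 = 824.4796
Compute Q / denom = 1 / 824.4796 = 0.00121289
Compute 10 * log10(0.00121289) = -29.1618
SPL = 93.6 + (-29.1618) = 64.44

64.44 dB


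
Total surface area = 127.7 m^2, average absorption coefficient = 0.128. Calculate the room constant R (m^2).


Given values:
  S = 127.7 m^2, alpha = 0.128
Formula: R = S * alpha / (1 - alpha)
Numerator: 127.7 * 0.128 = 16.3456
Denominator: 1 - 0.128 = 0.872
R = 16.3456 / 0.872 = 18.74

18.74 m^2


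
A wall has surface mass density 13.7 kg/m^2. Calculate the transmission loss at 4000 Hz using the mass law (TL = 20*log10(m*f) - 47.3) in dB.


Given values:
  m = 13.7 kg/m^2, f = 4000 Hz
Formula: TL = 20 * log10(m * f) - 47.3
Compute m * f = 13.7 * 4000 = 54800.0
Compute log10(54800.0) = 4.738781
Compute 20 * 4.738781 = 94.7756
TL = 94.7756 - 47.3 = 47.48

47.48 dB


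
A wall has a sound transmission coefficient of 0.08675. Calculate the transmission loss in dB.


Given values:
  tau = 0.08675
Formula: TL = 10 * log10(1 / tau)
Compute 1 / tau = 1 / 0.08675 = 11.5274
Compute log10(11.5274) = 1.061731
TL = 10 * 1.061731 = 10.62

10.62 dB


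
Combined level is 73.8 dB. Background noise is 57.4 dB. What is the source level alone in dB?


Given values:
  L_total = 73.8 dB, L_bg = 57.4 dB
Formula: L_source = 10 * log10(10^(L_total/10) - 10^(L_bg/10))
Convert to linear:
  10^(73.8/10) = 23988329.1902
  10^(57.4/10) = 549540.8739
Difference: 23988329.1902 - 549540.8739 = 23438788.3163
L_source = 10 * log10(23438788.3163) = 73.7

73.7 dB


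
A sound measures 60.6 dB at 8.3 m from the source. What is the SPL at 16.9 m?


Given values:
  SPL1 = 60.6 dB, r1 = 8.3 m, r2 = 16.9 m
Formula: SPL2 = SPL1 - 20 * log10(r2 / r1)
Compute ratio: r2 / r1 = 16.9 / 8.3 = 2.0361
Compute log10: log10(2.0361) = 0.308799
Compute drop: 20 * 0.308799 = 6.176
SPL2 = 60.6 - 6.176 = 54.42

54.42 dB
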